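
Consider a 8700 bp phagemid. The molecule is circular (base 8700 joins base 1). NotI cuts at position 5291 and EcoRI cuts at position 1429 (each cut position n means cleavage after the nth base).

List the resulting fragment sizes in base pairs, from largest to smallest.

4838, 3862 bp

Combined cut positions (sorted): 1429, 5291.
Circular molecule, 2 cuts → 2 fragments:
  5291 − 1429 = 3862 bp
  wrap: 8700 − 5291 + 1429 = 4838 bp
Sorted largest to smallest: 4838, 3862 bp.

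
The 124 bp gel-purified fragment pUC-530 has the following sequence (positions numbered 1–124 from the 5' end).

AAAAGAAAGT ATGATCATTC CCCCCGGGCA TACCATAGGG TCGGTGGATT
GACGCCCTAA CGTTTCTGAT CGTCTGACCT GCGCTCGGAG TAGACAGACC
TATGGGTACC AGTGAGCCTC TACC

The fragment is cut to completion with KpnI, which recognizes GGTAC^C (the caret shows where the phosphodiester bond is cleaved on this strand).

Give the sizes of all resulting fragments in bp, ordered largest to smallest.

109, 15 bp

The KpnI site (GGTACC) starts at position 105.
KpnI cuts after base 5 of each site (before the last base), so after position 109.
Linear molecule, 1 cut → 2 fragments:
  1–109 → 109 bp
  110–124 → 15 bp
Sorted largest to smallest: 109, 15 bp.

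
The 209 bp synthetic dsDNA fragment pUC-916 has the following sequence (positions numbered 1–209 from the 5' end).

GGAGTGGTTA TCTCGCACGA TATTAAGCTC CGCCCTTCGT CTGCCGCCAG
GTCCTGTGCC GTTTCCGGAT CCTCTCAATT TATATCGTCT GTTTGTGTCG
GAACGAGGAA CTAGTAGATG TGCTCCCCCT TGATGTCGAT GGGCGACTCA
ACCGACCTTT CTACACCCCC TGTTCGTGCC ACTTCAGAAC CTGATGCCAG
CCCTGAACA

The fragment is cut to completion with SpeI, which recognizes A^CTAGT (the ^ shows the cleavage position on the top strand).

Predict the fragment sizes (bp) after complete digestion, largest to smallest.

110, 99 bp

The SpeI site (ACTAGT) starts at position 110.
SpeI cuts after the first base of each site, so after position 110.
Linear molecule, 1 cut → 2 fragments:
  1–110 → 110 bp
  111–209 → 99 bp
Sorted largest to smallest: 110, 99 bp.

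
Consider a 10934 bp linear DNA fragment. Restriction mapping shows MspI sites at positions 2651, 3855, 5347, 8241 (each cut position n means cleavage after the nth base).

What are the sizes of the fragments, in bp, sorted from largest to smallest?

Linear molecule, 4 cuts → 5 fragments:
  2651 − 0 = 2651 bp
  3855 − 2651 = 1204 bp
  5347 − 3855 = 1492 bp
  8241 − 5347 = 2894 bp
  10934 − 8241 = 2693 bp
Sorted largest to smallest: 2894, 2693, 2651, 1492, 1204 bp.

2894, 2693, 2651, 1492, 1204 bp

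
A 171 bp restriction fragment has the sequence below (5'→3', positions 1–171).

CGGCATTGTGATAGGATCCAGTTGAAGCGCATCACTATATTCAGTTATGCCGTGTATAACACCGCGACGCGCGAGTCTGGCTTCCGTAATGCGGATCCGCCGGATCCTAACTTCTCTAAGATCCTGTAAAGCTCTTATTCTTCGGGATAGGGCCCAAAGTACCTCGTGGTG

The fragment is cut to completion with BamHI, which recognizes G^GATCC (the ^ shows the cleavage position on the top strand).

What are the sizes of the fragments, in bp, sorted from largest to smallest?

BamHI sites (GGATCC) start at positions 14, 93, 102.
BamHI cuts after the first base of each site, so after positions 14, 93, 102.
Linear molecule, 3 cuts → 4 fragments:
  1–14 → 14 bp
  15–93 → 79 bp
  94–102 → 9 bp
  103–171 → 69 bp
Sorted largest to smallest: 79, 69, 14, 9 bp.

79, 69, 14, 9 bp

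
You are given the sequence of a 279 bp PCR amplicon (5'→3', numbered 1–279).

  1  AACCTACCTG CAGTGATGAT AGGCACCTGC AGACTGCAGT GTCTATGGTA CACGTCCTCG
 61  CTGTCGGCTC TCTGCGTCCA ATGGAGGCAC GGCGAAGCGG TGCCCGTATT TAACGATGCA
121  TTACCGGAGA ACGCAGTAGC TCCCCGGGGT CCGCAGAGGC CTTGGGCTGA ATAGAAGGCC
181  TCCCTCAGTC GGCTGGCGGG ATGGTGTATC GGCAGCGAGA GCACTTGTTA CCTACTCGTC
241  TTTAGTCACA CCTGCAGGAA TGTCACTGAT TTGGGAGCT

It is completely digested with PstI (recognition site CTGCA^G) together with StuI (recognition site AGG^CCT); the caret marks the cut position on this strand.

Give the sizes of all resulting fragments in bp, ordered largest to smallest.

121, 78, 23, 19, 19, 12, 7 bp

PstI sites (CTGCAG) start at positions 8, 27, 34, 252.
PstI cuts after base 5 of each site (before the last base), so after positions 12, 31, 38, 256.
StuI sites (AGGCCT) start at positions 157, 176.
StuI cuts after base 3 of each site, so after positions 159, 178.
Combined cut positions: 12, 31, 38, 159, 178, 256.
Linear molecule, 6 cuts → 7 fragments:
  1–12 → 12 bp
  13–31 → 19 bp
  32–38 → 7 bp
  39–159 → 121 bp
  160–178 → 19 bp
  179–256 → 78 bp
  257–279 → 23 bp
Sorted largest to smallest: 121, 78, 23, 19, 19, 12, 7 bp.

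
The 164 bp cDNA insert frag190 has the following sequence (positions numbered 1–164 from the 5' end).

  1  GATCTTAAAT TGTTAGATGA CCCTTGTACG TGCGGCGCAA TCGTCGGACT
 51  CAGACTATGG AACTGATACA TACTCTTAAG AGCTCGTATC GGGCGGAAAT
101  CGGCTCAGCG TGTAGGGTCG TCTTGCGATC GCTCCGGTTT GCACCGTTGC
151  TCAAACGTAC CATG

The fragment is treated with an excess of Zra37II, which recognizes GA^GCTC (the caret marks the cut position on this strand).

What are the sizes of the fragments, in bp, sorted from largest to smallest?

83, 81 bp

The Zra37II site (GAGCTC) starts at position 80.
Zra37II cuts after base 2 of each site, so after position 81.
Linear molecule, 1 cut → 2 fragments:
  1–81 → 81 bp
  82–164 → 83 bp
Sorted largest to smallest: 83, 81 bp.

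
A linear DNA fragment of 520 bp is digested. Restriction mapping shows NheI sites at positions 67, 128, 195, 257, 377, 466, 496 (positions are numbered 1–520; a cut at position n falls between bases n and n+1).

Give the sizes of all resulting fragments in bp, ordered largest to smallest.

Linear molecule, 7 cuts → 8 fragments:
  67 − 0 = 67 bp
  128 − 67 = 61 bp
  195 − 128 = 67 bp
  257 − 195 = 62 bp
  377 − 257 = 120 bp
  466 − 377 = 89 bp
  496 − 466 = 30 bp
  520 − 496 = 24 bp
Sorted largest to smallest: 120, 89, 67, 67, 62, 61, 30, 24 bp.

120, 89, 67, 67, 62, 61, 30, 24 bp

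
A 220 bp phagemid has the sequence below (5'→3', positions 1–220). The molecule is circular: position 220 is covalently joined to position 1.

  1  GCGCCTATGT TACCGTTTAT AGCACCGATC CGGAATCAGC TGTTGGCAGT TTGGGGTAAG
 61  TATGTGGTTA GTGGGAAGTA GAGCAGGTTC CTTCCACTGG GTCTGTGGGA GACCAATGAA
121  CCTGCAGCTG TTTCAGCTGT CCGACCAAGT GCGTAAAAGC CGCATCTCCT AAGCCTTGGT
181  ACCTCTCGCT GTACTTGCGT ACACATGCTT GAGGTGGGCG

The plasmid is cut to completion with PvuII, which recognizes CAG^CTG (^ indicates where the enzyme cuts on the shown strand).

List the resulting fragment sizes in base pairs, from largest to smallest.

123, 88, 9 bp

PvuII sites (CAGCTG) start at positions 37, 125, 134.
PvuII cuts after base 3 of each site, so after positions 39, 127, 136.
Circular molecule, 3 cuts → 3 fragments:
  40–127 → 88 bp
  128–136 → 9 bp
  137–220 then 1–39 → 84 + 39 = 123 bp
Sorted largest to smallest: 123, 88, 9 bp.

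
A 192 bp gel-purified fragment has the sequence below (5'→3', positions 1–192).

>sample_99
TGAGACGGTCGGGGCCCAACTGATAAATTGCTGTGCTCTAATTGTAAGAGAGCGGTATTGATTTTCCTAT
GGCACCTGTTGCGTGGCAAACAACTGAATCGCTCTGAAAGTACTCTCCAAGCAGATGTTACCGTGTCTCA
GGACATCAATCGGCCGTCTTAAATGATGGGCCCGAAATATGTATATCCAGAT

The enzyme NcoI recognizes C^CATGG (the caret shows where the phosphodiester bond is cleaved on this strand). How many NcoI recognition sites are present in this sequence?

0

No occurrence of CCATGG is present in the sequence.
NcoI does not cut: 0 sites.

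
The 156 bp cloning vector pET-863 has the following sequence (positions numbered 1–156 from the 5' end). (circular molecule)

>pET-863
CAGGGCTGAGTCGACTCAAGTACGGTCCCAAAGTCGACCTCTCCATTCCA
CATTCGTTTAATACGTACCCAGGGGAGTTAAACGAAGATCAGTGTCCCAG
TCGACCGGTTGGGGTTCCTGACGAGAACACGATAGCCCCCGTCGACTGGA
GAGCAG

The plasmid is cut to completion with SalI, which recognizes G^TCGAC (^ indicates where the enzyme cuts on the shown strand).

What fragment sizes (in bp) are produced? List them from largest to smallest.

SalI sites (GTCGAC) start at positions 10, 33, 100, 141.
SalI cuts after the first base of each site, so after positions 10, 33, 100, 141.
Circular molecule, 4 cuts → 4 fragments:
  11–33 → 23 bp
  34–100 → 67 bp
  101–141 → 41 bp
  142–156 then 1–10 → 15 + 10 = 25 bp
Sorted largest to smallest: 67, 41, 25, 23 bp.

67, 41, 25, 23 bp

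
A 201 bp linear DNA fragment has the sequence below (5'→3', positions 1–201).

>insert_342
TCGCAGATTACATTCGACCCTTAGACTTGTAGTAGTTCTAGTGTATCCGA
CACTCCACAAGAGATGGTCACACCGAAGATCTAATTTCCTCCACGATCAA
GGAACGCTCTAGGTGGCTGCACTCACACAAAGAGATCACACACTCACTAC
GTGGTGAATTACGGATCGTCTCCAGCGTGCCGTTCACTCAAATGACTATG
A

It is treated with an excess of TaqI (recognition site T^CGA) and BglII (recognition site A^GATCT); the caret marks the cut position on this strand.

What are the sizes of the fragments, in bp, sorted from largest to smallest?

The TaqI site (TCGA) starts at position 14.
TaqI cuts after the first base of each site, so after position 14.
The BglII site (AGATCT) starts at position 77.
BglII cuts after the first base of each site, so after position 77.
Combined cut positions: 14, 77.
Linear molecule, 2 cuts → 3 fragments:
  1–14 → 14 bp
  15–77 → 63 bp
  78–201 → 124 bp
Sorted largest to smallest: 124, 63, 14 bp.

124, 63, 14 bp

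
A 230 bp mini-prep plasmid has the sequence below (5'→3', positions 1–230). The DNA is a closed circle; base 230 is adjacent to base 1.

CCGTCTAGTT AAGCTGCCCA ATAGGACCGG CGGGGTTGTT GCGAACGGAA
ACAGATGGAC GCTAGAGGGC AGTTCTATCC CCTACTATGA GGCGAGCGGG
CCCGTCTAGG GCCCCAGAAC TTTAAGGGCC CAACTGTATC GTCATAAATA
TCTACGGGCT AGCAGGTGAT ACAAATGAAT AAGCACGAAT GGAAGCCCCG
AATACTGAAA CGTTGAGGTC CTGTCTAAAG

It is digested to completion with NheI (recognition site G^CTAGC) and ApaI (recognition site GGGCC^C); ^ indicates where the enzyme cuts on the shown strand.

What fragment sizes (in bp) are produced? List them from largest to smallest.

The NheI site (GCTAGC) starts at position 158.
NheI cuts after the first base of each site, so after position 158.
ApaI sites (GGGCCC) start at positions 98, 109, 126.
ApaI cuts after base 5 of each site (before the last base), so after positions 102, 113, 130.
Combined cut positions: 102, 113, 130, 158.
Circular molecule, 4 cuts → 4 fragments:
  103–113 → 11 bp
  114–130 → 17 bp
  131–158 → 28 bp
  159–230 then 1–102 → 72 + 102 = 174 bp
Sorted largest to smallest: 174, 28, 17, 11 bp.

174, 28, 17, 11 bp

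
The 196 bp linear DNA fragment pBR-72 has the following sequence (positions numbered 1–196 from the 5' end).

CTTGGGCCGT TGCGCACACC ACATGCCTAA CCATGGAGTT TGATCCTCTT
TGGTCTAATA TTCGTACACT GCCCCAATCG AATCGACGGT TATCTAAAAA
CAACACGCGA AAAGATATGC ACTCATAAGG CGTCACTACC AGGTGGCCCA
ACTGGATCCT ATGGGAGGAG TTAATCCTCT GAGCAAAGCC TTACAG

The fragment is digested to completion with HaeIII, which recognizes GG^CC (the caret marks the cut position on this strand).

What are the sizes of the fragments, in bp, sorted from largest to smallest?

HaeIII sites (GGCC) start at positions 5, 145.
HaeIII cuts after base 2 of each site, so after positions 6, 146.
Linear molecule, 2 cuts → 3 fragments:
  1–6 → 6 bp
  7–146 → 140 bp
  147–196 → 50 bp
Sorted largest to smallest: 140, 50, 6 bp.

140, 50, 6 bp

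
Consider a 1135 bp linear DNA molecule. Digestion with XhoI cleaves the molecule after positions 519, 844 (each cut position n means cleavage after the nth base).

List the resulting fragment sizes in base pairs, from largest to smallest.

519, 325, 291 bp

Linear molecule, 2 cuts → 3 fragments:
  519 − 0 = 519 bp
  844 − 519 = 325 bp
  1135 − 844 = 291 bp
Sorted largest to smallest: 519, 325, 291 bp.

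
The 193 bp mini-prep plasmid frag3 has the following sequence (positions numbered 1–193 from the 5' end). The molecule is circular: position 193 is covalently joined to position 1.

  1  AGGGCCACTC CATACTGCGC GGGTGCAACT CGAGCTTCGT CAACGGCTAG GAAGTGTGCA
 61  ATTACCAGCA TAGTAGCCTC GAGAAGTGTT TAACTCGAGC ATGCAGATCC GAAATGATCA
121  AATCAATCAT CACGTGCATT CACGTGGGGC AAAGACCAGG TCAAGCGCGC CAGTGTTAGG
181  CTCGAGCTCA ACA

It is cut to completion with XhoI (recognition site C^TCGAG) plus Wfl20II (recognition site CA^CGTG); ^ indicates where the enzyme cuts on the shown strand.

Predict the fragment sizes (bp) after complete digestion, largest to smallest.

49, 41, 39, 38, 16, 10 bp

XhoI sites (CTCGAG) start at positions 29, 78, 94, 181.
XhoI cuts after the first base of each site, so after positions 29, 78, 94, 181.
Wfl20II sites (CACGTG) start at positions 131, 141.
Wfl20II cuts after base 2 of each site, so after positions 132, 142.
Combined cut positions: 29, 78, 94, 132, 142, 181.
Circular molecule, 6 cuts → 6 fragments:
  30–78 → 49 bp
  79–94 → 16 bp
  95–132 → 38 bp
  133–142 → 10 bp
  143–181 → 39 bp
  182–193 then 1–29 → 12 + 29 = 41 bp
Sorted largest to smallest: 49, 41, 39, 38, 16, 10 bp.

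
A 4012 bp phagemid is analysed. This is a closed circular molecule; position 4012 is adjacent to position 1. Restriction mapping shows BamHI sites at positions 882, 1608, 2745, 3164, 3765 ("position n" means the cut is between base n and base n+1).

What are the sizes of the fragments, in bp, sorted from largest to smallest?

1137, 1129, 726, 601, 419 bp

Circular molecule, 5 cuts → 5 fragments:
  1608 − 882 = 726 bp
  2745 − 1608 = 1137 bp
  3164 − 2745 = 419 bp
  3765 − 3164 = 601 bp
  wrap: 4012 − 3765 + 882 = 1129 bp
Sorted largest to smallest: 1137, 1129, 726, 601, 419 bp.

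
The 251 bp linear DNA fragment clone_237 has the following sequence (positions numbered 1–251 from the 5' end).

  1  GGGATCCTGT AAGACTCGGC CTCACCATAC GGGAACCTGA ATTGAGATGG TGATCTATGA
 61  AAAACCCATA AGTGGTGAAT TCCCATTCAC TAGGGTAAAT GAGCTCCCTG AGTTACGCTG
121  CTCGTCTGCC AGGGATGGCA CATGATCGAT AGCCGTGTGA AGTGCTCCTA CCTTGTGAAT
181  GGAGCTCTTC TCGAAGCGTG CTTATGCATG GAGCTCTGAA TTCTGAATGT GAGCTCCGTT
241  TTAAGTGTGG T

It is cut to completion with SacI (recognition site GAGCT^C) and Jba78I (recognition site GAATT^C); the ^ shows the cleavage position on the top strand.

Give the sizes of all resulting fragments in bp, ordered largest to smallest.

81, 81, 29, 24, 16, 13, 7 bp

SacI sites (GAGCTC) start at positions 101, 182, 211, 231.
SacI cuts after base 5 of each site (before the last base), so after positions 105, 186, 215, 235.
Jba78I sites (GAATTC) start at positions 77, 218.
Jba78I cuts after base 5 of each site (before the last base), so after positions 81, 222.
Combined cut positions: 81, 105, 186, 215, 222, 235.
Linear molecule, 6 cuts → 7 fragments:
  1–81 → 81 bp
  82–105 → 24 bp
  106–186 → 81 bp
  187–215 → 29 bp
  216–222 → 7 bp
  223–235 → 13 bp
  236–251 → 16 bp
Sorted largest to smallest: 81, 81, 29, 24, 16, 13, 7 bp.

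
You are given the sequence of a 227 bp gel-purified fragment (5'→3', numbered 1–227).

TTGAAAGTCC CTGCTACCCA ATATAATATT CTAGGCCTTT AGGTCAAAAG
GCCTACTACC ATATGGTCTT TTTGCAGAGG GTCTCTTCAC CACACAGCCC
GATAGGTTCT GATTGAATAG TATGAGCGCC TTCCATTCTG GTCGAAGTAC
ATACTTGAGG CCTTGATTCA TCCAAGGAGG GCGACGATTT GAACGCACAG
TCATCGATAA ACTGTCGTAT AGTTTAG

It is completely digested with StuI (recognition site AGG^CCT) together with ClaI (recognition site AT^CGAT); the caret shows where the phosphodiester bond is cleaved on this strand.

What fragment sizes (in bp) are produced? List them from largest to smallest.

StuI sites (AGGCCT) start at positions 33, 49, 158.
StuI cuts after base 3 of each site, so after positions 35, 51, 160.
The ClaI site (ATCGAT) starts at position 203.
ClaI cuts after base 2 of each site, so after position 204.
Combined cut positions: 35, 51, 160, 204.
Linear molecule, 4 cuts → 5 fragments:
  1–35 → 35 bp
  36–51 → 16 bp
  52–160 → 109 bp
  161–204 → 44 bp
  205–227 → 23 bp
Sorted largest to smallest: 109, 44, 35, 23, 16 bp.

109, 44, 35, 23, 16 bp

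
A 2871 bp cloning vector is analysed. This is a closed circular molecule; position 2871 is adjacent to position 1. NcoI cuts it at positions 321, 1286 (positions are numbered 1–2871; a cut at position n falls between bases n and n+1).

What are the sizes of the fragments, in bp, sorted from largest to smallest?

Circular molecule, 2 cuts → 2 fragments:
  1286 − 321 = 965 bp
  wrap: 2871 − 1286 + 321 = 1906 bp
Sorted largest to smallest: 1906, 965 bp.

1906, 965 bp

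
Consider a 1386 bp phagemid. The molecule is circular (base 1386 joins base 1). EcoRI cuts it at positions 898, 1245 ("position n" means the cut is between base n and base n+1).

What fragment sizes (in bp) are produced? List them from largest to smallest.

1039, 347 bp

Circular molecule, 2 cuts → 2 fragments:
  1245 − 898 = 347 bp
  wrap: 1386 − 1245 + 898 = 1039 bp
Sorted largest to smallest: 1039, 347 bp.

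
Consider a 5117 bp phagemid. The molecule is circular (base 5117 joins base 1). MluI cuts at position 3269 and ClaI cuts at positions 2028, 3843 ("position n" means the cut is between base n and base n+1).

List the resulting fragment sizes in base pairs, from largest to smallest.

3302, 1241, 574 bp

Combined cut positions (sorted): 2028, 3269, 3843.
Circular molecule, 3 cuts → 3 fragments:
  3269 − 2028 = 1241 bp
  3843 − 3269 = 574 bp
  wrap: 5117 − 3843 + 2028 = 3302 bp
Sorted largest to smallest: 3302, 1241, 574 bp.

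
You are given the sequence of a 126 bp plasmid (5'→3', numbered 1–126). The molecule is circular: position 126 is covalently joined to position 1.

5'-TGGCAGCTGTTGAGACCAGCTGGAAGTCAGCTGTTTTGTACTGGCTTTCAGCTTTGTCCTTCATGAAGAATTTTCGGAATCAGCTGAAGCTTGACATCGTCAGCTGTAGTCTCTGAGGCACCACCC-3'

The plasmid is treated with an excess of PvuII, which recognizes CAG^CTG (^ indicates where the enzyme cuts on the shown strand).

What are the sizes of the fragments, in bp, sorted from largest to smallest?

PvuII sites (CAGCTG) start at positions 4, 17, 28, 81, 101.
PvuII cuts after base 3 of each site, so after positions 6, 19, 30, 83, 103.
Circular molecule, 5 cuts → 5 fragments:
  7–19 → 13 bp
  20–30 → 11 bp
  31–83 → 53 bp
  84–103 → 20 bp
  104–126 then 1–6 → 23 + 6 = 29 bp
Sorted largest to smallest: 53, 29, 20, 13, 11 bp.

53, 29, 20, 13, 11 bp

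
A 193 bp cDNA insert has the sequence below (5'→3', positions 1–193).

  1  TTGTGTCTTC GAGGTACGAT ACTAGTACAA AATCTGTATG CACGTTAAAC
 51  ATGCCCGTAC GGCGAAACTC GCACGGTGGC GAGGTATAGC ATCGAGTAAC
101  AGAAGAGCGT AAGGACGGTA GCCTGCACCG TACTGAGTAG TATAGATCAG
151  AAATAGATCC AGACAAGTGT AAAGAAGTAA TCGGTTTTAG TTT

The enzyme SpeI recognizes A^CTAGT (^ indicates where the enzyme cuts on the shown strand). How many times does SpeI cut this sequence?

1

ACTAGT occurs starting at position 21.
SpeI cuts at 1 site.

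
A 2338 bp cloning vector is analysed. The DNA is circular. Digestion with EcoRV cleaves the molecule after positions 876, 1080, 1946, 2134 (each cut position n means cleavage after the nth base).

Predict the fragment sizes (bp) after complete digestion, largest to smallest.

Circular molecule, 4 cuts → 4 fragments:
  1080 − 876 = 204 bp
  1946 − 1080 = 866 bp
  2134 − 1946 = 188 bp
  wrap: 2338 − 2134 + 876 = 1080 bp
Sorted largest to smallest: 1080, 866, 204, 188 bp.

1080, 866, 204, 188 bp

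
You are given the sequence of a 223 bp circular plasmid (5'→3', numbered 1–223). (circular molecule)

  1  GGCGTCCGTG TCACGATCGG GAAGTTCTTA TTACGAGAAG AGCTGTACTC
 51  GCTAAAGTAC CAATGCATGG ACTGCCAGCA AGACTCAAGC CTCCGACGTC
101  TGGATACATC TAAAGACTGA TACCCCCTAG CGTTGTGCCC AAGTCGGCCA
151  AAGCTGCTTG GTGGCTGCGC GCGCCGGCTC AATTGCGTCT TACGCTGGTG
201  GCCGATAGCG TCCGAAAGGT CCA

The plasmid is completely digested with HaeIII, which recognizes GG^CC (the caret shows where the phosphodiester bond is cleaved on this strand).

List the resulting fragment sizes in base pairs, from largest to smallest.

HaeIII sites (GGCC) start at positions 146, 200.
HaeIII cuts after base 2 of each site, so after positions 147, 201.
Circular molecule, 2 cuts → 2 fragments:
  148–201 → 54 bp
  202–223 then 1–147 → 22 + 147 = 169 bp
Sorted largest to smallest: 169, 54 bp.

169, 54 bp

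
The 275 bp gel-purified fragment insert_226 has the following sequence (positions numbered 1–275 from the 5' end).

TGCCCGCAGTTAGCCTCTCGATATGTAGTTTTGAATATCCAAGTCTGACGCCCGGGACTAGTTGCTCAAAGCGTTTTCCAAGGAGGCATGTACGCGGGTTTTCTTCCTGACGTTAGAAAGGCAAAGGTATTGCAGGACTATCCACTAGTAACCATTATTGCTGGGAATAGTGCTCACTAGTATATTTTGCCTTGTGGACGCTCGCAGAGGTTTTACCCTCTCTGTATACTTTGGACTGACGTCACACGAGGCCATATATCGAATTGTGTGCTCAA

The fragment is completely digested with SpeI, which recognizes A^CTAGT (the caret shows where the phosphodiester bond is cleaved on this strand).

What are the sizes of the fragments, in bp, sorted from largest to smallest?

99, 87, 57, 32 bp

SpeI sites (ACTAGT) start at positions 57, 144, 176.
SpeI cuts after the first base of each site, so after positions 57, 144, 176.
Linear molecule, 3 cuts → 4 fragments:
  1–57 → 57 bp
  58–144 → 87 bp
  145–176 → 32 bp
  177–275 → 99 bp
Sorted largest to smallest: 99, 87, 57, 32 bp.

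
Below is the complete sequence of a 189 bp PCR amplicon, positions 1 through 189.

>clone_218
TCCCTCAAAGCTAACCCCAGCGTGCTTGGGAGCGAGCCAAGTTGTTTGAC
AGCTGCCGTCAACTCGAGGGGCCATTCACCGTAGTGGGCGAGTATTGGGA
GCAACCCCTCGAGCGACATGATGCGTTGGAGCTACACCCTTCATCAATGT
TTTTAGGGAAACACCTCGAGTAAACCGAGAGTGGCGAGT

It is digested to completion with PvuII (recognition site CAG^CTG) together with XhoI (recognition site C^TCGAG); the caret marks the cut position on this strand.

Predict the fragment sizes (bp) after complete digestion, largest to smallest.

The PvuII site (CAGCTG) starts at position 50.
PvuII cuts after base 3 of each site, so after position 52.
XhoI sites (CTCGAG) start at positions 63, 108, 165.
XhoI cuts after the first base of each site, so after positions 63, 108, 165.
Combined cut positions: 52, 63, 108, 165.
Linear molecule, 4 cuts → 5 fragments:
  1–52 → 52 bp
  53–63 → 11 bp
  64–108 → 45 bp
  109–165 → 57 bp
  166–189 → 24 bp
Sorted largest to smallest: 57, 52, 45, 24, 11 bp.

57, 52, 45, 24, 11 bp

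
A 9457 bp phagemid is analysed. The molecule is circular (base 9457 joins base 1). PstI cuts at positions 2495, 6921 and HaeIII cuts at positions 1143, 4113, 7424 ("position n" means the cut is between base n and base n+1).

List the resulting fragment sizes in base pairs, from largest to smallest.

3176, 2808, 1618, 1352, 503 bp

Combined cut positions (sorted): 1143, 2495, 4113, 6921, 7424.
Circular molecule, 5 cuts → 5 fragments:
  2495 − 1143 = 1352 bp
  4113 − 2495 = 1618 bp
  6921 − 4113 = 2808 bp
  7424 − 6921 = 503 bp
  wrap: 9457 − 7424 + 1143 = 3176 bp
Sorted largest to smallest: 3176, 2808, 1618, 1352, 503 bp.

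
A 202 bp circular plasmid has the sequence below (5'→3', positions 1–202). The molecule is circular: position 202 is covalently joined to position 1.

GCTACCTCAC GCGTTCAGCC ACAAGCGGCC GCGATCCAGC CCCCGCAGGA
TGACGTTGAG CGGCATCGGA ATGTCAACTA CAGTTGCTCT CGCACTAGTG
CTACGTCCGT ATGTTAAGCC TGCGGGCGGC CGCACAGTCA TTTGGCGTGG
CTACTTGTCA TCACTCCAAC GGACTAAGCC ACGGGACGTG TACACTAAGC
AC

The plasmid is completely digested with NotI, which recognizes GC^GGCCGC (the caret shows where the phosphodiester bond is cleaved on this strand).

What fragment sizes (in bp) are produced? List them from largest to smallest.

101, 101 bp

NotI sites (GCGGCCGC) start at positions 25, 126.
NotI cuts after base 2 of each site, so after positions 26, 127.
Circular molecule, 2 cuts → 2 fragments:
  27–127 → 101 bp
  128–202 then 1–26 → 75 + 26 = 101 bp
Sorted largest to smallest: 101, 101 bp.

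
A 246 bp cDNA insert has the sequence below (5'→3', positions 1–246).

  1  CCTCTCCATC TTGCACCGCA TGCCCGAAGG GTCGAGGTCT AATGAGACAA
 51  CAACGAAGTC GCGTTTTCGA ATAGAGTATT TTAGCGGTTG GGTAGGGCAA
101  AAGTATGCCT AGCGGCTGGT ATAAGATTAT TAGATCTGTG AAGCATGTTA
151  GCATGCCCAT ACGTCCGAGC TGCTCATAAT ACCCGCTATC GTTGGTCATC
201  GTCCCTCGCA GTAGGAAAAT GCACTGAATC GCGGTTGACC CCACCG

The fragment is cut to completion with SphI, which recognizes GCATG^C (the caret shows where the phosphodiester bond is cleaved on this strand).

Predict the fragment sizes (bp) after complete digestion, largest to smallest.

SphI sites (GCATGC) start at positions 18, 151.
SphI cuts after base 5 of each site (before the last base), so after positions 22, 155.
Linear molecule, 2 cuts → 3 fragments:
  1–22 → 22 bp
  23–155 → 133 bp
  156–246 → 91 bp
Sorted largest to smallest: 133, 91, 22 bp.

133, 91, 22 bp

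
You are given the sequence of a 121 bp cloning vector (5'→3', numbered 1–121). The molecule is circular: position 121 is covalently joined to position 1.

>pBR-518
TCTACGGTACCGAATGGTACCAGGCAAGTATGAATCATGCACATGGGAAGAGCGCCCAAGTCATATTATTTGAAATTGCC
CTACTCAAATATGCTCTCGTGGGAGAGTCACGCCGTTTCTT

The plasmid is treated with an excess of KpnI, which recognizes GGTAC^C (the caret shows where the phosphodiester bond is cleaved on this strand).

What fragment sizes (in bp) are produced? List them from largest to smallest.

111, 10 bp

KpnI sites (GGTACC) start at positions 6, 16.
KpnI cuts after base 5 of each site (before the last base), so after positions 10, 20.
Circular molecule, 2 cuts → 2 fragments:
  11–20 → 10 bp
  21–121 then 1–10 → 101 + 10 = 111 bp
Sorted largest to smallest: 111, 10 bp.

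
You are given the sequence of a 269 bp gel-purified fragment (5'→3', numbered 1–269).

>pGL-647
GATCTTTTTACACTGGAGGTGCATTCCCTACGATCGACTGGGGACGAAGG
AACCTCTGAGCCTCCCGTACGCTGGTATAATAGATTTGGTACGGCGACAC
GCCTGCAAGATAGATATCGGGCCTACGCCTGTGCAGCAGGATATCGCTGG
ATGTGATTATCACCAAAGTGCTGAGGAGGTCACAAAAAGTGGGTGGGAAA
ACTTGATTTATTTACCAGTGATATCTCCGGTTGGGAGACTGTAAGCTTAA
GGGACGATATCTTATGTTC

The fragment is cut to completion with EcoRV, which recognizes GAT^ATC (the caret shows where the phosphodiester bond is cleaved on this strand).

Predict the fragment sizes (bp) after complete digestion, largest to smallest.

115, 80, 36, 27, 11 bp

EcoRV sites (GATATC) start at positions 113, 140, 220, 256.
EcoRV cuts after base 3 of each site, so after positions 115, 142, 222, 258.
Linear molecule, 4 cuts → 5 fragments:
  1–115 → 115 bp
  116–142 → 27 bp
  143–222 → 80 bp
  223–258 → 36 bp
  259–269 → 11 bp
Sorted largest to smallest: 115, 80, 36, 27, 11 bp.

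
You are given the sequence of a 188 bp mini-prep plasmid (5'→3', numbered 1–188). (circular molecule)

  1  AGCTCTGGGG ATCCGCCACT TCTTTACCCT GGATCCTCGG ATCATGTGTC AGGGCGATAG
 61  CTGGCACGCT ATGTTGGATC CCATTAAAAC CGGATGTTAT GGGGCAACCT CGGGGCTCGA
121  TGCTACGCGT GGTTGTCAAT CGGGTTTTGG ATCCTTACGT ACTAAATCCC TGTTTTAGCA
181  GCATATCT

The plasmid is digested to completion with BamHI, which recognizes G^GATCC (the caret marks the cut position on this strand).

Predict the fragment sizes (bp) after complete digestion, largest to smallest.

73, 48, 45, 22 bp

BamHI sites (GGATCC) start at positions 9, 31, 76, 149.
BamHI cuts after the first base of each site, so after positions 9, 31, 76, 149.
Circular molecule, 4 cuts → 4 fragments:
  10–31 → 22 bp
  32–76 → 45 bp
  77–149 → 73 bp
  150–188 then 1–9 → 39 + 9 = 48 bp
Sorted largest to smallest: 73, 48, 45, 22 bp.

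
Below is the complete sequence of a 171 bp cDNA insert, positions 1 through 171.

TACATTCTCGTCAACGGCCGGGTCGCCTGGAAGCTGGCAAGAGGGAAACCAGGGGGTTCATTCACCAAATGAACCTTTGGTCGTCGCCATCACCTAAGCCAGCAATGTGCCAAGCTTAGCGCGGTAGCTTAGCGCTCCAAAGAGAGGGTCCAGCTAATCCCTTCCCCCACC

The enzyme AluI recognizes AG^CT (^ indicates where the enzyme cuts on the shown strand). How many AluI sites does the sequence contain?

4

AGCT occurs starting at positions 32, 113, 126, 152.
AluI cuts at 4 sites.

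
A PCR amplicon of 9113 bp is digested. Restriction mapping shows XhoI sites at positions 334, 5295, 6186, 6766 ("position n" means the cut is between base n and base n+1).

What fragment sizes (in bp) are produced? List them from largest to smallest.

4961, 2347, 891, 580, 334 bp

Linear molecule, 4 cuts → 5 fragments:
  334 − 0 = 334 bp
  5295 − 334 = 4961 bp
  6186 − 5295 = 891 bp
  6766 − 6186 = 580 bp
  9113 − 6766 = 2347 bp
Sorted largest to smallest: 4961, 2347, 891, 580, 334 bp.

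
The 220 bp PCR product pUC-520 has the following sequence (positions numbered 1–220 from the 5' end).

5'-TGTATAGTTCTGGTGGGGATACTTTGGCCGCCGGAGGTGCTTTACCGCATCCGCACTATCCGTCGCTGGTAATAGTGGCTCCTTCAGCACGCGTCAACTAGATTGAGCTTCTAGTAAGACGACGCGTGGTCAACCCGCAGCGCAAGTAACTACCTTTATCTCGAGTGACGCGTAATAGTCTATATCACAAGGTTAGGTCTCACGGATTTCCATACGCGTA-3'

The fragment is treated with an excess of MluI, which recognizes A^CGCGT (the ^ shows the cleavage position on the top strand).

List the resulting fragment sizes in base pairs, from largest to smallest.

89, 46, 46, 33, 6 bp

MluI sites (ACGCGT) start at positions 89, 122, 168, 214.
MluI cuts after the first base of each site, so after positions 89, 122, 168, 214.
Linear molecule, 4 cuts → 5 fragments:
  1–89 → 89 bp
  90–122 → 33 bp
  123–168 → 46 bp
  169–214 → 46 bp
  215–220 → 6 bp
Sorted largest to smallest: 89, 46, 46, 33, 6 bp.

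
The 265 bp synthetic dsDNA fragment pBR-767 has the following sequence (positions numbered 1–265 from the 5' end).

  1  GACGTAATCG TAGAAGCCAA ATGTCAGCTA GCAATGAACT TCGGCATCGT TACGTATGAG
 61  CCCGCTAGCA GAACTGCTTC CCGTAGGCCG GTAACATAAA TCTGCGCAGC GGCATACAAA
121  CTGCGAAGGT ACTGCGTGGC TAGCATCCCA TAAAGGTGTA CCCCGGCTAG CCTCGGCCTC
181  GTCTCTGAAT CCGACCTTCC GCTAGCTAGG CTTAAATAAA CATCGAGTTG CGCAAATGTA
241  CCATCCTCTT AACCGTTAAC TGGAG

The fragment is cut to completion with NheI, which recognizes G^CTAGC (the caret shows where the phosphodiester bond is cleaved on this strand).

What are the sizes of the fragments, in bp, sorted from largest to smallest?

NheI sites (GCTAGC) start at positions 27, 64, 139, 166, 201.
NheI cuts after the first base of each site, so after positions 27, 64, 139, 166, 201.
Linear molecule, 5 cuts → 6 fragments:
  1–27 → 27 bp
  28–64 → 37 bp
  65–139 → 75 bp
  140–166 → 27 bp
  167–201 → 35 bp
  202–265 → 64 bp
Sorted largest to smallest: 75, 64, 37, 35, 27, 27 bp.

75, 64, 37, 35, 27, 27 bp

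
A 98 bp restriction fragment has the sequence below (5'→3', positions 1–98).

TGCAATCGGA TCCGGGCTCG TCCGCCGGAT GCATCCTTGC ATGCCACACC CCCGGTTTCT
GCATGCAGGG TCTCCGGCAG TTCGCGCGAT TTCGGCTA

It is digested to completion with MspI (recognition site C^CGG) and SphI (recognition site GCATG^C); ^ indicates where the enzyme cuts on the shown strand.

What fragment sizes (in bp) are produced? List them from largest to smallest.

MspI sites (CCGG) start at positions 12, 25, 52, 74.
MspI cuts after the first base of each site, so after positions 12, 25, 52, 74.
SphI sites (GCATGC) start at positions 39, 61.
SphI cuts after base 5 of each site (before the last base), so after positions 43, 65.
Combined cut positions: 12, 25, 43, 52, 65, 74.
Linear molecule, 6 cuts → 7 fragments:
  1–12 → 12 bp
  13–25 → 13 bp
  26–43 → 18 bp
  44–52 → 9 bp
  53–65 → 13 bp
  66–74 → 9 bp
  75–98 → 24 bp
Sorted largest to smallest: 24, 18, 13, 13, 12, 9, 9 bp.

24, 18, 13, 13, 12, 9, 9 bp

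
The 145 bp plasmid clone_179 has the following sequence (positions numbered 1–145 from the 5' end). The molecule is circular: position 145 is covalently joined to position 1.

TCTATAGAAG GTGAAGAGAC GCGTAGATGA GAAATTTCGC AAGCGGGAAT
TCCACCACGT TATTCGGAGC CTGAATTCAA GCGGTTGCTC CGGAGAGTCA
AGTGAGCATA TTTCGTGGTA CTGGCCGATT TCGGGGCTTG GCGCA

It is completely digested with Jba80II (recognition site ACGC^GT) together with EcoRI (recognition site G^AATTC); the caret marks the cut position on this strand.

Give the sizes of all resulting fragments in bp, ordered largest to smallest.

The Jba80II site (ACGCGT) starts at position 19.
Jba80II cuts after base 4 of each site, so after position 22.
EcoRI sites (GAATTC) start at positions 47, 73.
EcoRI cuts after the first base of each site, so after positions 47, 73.
Combined cut positions: 22, 47, 73.
Circular molecule, 3 cuts → 3 fragments:
  23–47 → 25 bp
  48–73 → 26 bp
  74–145 then 1–22 → 72 + 22 = 94 bp
Sorted largest to smallest: 94, 26, 25 bp.

94, 26, 25 bp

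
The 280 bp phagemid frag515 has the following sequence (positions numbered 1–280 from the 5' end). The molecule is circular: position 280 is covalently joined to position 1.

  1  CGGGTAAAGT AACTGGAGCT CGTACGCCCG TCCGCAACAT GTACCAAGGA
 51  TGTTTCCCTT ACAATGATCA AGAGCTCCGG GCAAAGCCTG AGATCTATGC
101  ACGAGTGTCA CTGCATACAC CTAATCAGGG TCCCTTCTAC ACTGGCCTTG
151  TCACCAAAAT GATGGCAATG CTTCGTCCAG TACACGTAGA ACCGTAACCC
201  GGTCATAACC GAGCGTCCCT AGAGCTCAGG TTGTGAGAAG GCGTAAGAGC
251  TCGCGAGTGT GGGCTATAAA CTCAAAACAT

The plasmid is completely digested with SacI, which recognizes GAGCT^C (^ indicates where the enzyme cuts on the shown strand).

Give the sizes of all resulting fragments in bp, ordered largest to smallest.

SacI sites (GAGCTC) start at positions 16, 72, 222, 247.
SacI cuts after base 5 of each site (before the last base), so after positions 20, 76, 226, 251.
Circular molecule, 4 cuts → 4 fragments:
  21–76 → 56 bp
  77–226 → 150 bp
  227–251 → 25 bp
  252–280 then 1–20 → 29 + 20 = 49 bp
Sorted largest to smallest: 150, 56, 49, 25 bp.

150, 56, 49, 25 bp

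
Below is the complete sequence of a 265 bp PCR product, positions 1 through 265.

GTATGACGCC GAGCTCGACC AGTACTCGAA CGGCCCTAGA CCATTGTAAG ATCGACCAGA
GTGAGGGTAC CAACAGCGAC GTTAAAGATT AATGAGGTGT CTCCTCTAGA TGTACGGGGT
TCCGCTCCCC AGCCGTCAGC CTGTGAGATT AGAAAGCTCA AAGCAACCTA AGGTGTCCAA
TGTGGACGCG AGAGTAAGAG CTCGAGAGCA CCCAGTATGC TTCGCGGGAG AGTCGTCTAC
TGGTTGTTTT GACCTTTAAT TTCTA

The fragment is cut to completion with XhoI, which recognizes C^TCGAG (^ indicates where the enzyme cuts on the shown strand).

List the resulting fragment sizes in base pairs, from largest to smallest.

201, 64 bp

The XhoI site (CTCGAG) starts at position 201.
XhoI cuts after the first base of each site, so after position 201.
Linear molecule, 1 cut → 2 fragments:
  1–201 → 201 bp
  202–265 → 64 bp
Sorted largest to smallest: 201, 64 bp.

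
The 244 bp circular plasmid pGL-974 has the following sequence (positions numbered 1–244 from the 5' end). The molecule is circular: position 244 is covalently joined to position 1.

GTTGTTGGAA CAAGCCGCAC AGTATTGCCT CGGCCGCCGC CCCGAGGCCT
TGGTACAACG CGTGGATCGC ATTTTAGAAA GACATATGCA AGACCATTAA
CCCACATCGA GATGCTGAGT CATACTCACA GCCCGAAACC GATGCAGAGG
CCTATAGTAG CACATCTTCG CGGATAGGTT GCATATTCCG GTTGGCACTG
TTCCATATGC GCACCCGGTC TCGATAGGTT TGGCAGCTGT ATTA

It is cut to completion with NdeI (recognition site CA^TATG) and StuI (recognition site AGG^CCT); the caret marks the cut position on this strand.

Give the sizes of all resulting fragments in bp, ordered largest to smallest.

NdeI sites (CATATG) start at positions 83, 204.
NdeI cuts after base 2 of each site, so after positions 84, 205.
StuI sites (AGGCCT) start at positions 45, 148.
StuI cuts after base 3 of each site, so after positions 47, 150.
Combined cut positions: 47, 84, 150, 205.
Circular molecule, 4 cuts → 4 fragments:
  48–84 → 37 bp
  85–150 → 66 bp
  151–205 → 55 bp
  206–244 then 1–47 → 39 + 47 = 86 bp
Sorted largest to smallest: 86, 66, 55, 37 bp.

86, 66, 55, 37 bp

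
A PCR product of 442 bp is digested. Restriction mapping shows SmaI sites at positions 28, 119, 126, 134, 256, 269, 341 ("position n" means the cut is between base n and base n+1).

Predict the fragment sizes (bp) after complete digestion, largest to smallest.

122, 101, 91, 72, 28, 13, 8, 7 bp

Linear molecule, 7 cuts → 8 fragments:
  28 − 0 = 28 bp
  119 − 28 = 91 bp
  126 − 119 = 7 bp
  134 − 126 = 8 bp
  256 − 134 = 122 bp
  269 − 256 = 13 bp
  341 − 269 = 72 bp
  442 − 341 = 101 bp
Sorted largest to smallest: 122, 101, 91, 72, 28, 13, 8, 7 bp.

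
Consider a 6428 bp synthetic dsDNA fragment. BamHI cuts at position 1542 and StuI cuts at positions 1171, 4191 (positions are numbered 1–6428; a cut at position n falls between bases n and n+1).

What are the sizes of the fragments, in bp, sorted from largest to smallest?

Combined cut positions (sorted): 1171, 1542, 4191.
Linear molecule, 3 cuts → 4 fragments:
  1171 − 0 = 1171 bp
  1542 − 1171 = 371 bp
  4191 − 1542 = 2649 bp
  6428 − 4191 = 2237 bp
Sorted largest to smallest: 2649, 2237, 1171, 371 bp.

2649, 2237, 1171, 371 bp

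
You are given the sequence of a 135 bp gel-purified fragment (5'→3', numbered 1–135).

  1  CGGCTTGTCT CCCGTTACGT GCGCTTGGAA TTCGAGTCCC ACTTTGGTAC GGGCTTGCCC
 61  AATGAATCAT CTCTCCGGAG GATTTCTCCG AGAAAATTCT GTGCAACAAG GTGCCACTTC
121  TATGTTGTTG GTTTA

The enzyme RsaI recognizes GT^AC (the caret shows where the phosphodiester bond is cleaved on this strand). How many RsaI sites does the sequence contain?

1

GTAC occurs starting at position 47.
RsaI cuts at 1 site.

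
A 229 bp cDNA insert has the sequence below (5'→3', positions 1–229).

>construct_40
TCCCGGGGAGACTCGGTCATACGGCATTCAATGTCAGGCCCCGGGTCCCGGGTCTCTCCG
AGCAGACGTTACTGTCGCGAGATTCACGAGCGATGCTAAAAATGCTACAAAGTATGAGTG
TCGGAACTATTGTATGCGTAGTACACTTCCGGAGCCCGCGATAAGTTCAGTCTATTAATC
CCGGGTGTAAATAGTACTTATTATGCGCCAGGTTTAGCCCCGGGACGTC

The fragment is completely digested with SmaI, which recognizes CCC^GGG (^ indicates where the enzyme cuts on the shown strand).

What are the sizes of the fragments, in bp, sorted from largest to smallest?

133, 39, 38, 8, 7, 4 bp

SmaI sites (CCCGGG) start at positions 2, 40, 47, 180, 219.
SmaI cuts after base 3 of each site, so after positions 4, 42, 49, 182, 221.
Linear molecule, 5 cuts → 6 fragments:
  1–4 → 4 bp
  5–42 → 38 bp
  43–49 → 7 bp
  50–182 → 133 bp
  183–221 → 39 bp
  222–229 → 8 bp
Sorted largest to smallest: 133, 39, 38, 8, 7, 4 bp.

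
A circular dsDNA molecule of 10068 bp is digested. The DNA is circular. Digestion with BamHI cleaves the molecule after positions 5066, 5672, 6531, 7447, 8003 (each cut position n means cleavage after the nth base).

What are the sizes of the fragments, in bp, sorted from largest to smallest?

Circular molecule, 5 cuts → 5 fragments:
  5672 − 5066 = 606 bp
  6531 − 5672 = 859 bp
  7447 − 6531 = 916 bp
  8003 − 7447 = 556 bp
  wrap: 10068 − 8003 + 5066 = 7131 bp
Sorted largest to smallest: 7131, 916, 859, 606, 556 bp.

7131, 916, 859, 606, 556 bp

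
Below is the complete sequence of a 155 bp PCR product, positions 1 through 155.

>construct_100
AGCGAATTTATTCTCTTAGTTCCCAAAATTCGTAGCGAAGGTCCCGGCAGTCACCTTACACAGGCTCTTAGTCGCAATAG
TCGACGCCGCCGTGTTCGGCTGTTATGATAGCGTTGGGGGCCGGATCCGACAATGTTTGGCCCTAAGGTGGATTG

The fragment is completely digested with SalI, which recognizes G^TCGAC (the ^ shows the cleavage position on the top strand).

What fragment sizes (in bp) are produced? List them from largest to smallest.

The SalI site (GTCGAC) starts at position 80.
SalI cuts after the first base of each site, so after position 80.
Linear molecule, 1 cut → 2 fragments:
  1–80 → 80 bp
  81–155 → 75 bp
Sorted largest to smallest: 80, 75 bp.

80, 75 bp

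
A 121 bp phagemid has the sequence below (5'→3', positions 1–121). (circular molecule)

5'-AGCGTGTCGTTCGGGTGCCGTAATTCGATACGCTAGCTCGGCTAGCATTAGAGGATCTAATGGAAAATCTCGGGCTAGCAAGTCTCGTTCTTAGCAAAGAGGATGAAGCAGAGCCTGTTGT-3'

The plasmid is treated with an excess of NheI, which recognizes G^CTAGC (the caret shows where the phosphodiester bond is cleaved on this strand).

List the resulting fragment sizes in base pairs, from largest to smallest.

79, 33, 9 bp

NheI sites (GCTAGC) start at positions 32, 41, 74.
NheI cuts after the first base of each site, so after positions 32, 41, 74.
Circular molecule, 3 cuts → 3 fragments:
  33–41 → 9 bp
  42–74 → 33 bp
  75–121 then 1–32 → 47 + 32 = 79 bp
Sorted largest to smallest: 79, 33, 9 bp.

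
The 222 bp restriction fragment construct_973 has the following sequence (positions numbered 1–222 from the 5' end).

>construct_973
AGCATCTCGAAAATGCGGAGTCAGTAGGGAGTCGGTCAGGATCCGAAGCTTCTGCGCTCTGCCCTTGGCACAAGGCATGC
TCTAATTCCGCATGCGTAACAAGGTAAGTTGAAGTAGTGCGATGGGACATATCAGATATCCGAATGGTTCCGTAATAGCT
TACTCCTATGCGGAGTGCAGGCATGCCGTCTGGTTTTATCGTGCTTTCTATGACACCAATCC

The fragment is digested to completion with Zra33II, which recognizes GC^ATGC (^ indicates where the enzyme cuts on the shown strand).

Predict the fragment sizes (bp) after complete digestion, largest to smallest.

Zra33II sites (GCATGC) start at positions 75, 90, 181.
Zra33II cuts after base 2 of each site, so after positions 76, 91, 182.
Linear molecule, 3 cuts → 4 fragments:
  1–76 → 76 bp
  77–91 → 15 bp
  92–182 → 91 bp
  183–222 → 40 bp
Sorted largest to smallest: 91, 76, 40, 15 bp.

91, 76, 40, 15 bp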